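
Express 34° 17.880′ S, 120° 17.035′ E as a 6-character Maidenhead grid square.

PF05dq

Shift to the Maidenhead origin (180°W, 90°S): lon 300.2839, lat 55.7020.
Field: 300.2839/20 → 15 → P, 55.7020/10 → 5 → F; chars PF.
Square: 0.2839/2 → 0, 5.7020/1 → 5; chars 05.
Subsquare: 0.2839/0.0833333 → 3 → d, 0.7020/0.0416667 → 16 → q; chars dq.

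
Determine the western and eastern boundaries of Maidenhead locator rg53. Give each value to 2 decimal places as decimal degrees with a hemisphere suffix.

Field R=17, G=6: +17·20° lon, +6·10° lat → SW at lon 160°, lat -30°.
Square 5, 3: +5·2° lon, +3·1° lat → SW at lon 170°, lat -27°.
Cell spans 2° lon × 1° lat.
west 170.00° E, east 172.00° E.

170.00° E, 172.00° E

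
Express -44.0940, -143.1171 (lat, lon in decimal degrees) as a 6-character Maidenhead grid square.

Add 180° to longitude and 90° to latitude: 36.8829, 45.9060.
Field: 36.8829/20 → 1 → B, 45.9060/10 → 4 → E; chars BE.
Square: 16.8829/2 → 8, 5.9060/1 → 5; chars 85.
Subsquare: 0.8829/0.0833333 → 10 → k, 0.9060/0.0416667 → 21 → v; chars kv.

BE85kv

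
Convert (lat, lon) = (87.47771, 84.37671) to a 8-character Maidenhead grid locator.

Add 180° to longitude and 90° to latitude: 264.37671, 177.47771.
Field: lon ⌊264.37671/20⌋ = 13 → N; lat ⌊177.47771/10⌋ = 17 → R.
Square: lon ⌊4.37671/2⌋ = 2; lat ⌊7.47771/1⌋ = 7.
Subsquare: lon ⌊0.37671/0.0833333⌋ = 4 → e; lat ⌊0.47771/0.0416667⌋ = 11 → l.
Extended square: lon ⌊0.04338/0.00833333⌋ = 5; lat ⌊0.01938/0.00416667⌋ = 4.

NR27el54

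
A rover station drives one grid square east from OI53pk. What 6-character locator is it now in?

Longitude subsquare p = 15; +1 → 16 = q.
The latitude characters are unchanged.

OI53qk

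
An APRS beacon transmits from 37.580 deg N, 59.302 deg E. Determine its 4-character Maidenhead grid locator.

Offset from 180°W / 90°S: lon 239.30°, lat 127.58°.
Field: 239.30/20 → 11 → L, 127.58/10 → 12 → M; chars LM.
Square: 19.30/2 → 9, 7.58/1 → 7; chars 97.

LM97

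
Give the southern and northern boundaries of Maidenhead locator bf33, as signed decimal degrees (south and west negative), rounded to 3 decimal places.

-37.000, -36.000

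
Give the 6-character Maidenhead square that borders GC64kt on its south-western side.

Longitude subsquare k = 10; −1 → 9 = j.
Latitude subsquare t = 19; −1 → 18 = s.

GC64js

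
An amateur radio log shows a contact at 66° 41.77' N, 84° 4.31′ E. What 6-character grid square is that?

Add 180° to longitude and 90° to latitude: 264.0718, 156.6962.
Field: 264.0718/20 → 13 → N, 156.6962/10 → 15 → P; chars NP.
Square: 4.0718/2 → 2, 6.6962/1 → 6; chars 26.
Subsquare: 0.0718/0.0833333 → 0 → a, 0.6962/0.0416667 → 16 → q; chars aq.

NP26aq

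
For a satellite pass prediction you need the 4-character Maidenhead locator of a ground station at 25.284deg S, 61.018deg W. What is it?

FG94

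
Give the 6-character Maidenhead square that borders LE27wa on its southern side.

Latitude subsquare a = 0; −1 → -1, wraps to 23 = x, carry into square.
Latitude square 7; −1 → 6.
The longitude characters are unchanged.

LE26wx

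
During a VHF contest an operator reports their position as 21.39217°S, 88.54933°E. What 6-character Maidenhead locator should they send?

NG48go

Shift to the Maidenhead origin (180°W, 90°S): lon 268.5493, lat 68.6078.
Field: lon ⌊268.5493/20⌋ = 13 → N; lat ⌊68.6078/10⌋ = 6 → G.
Square: lon ⌊8.5493/2⌋ = 4; lat ⌊8.6078/1⌋ = 8.
Subsquare: lon ⌊0.5493/0.0833333⌋ = 6 → g; lat ⌊0.6078/0.0416667⌋ = 14 → o.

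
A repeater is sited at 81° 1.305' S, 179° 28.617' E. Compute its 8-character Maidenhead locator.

Shift to the Maidenhead origin (180°W, 90°S): lon 359.47695, lat 8.97825.
Field (20°×10°, letters A–R): 359.47695/20 → 17 → R, 8.97825/10 → 0 → A; chars RA.
Square (2°×1°, digits 0–9): 19.47695/2 → 9, 8.97825/1 → 8; chars 98.
Subsquare (5′×2.5′, letters a–x): 1.47695/0.0833333 → 17 → r, 0.97825/0.0416667 → 23 → x; chars rx.
Extended square (30″×15″, digits 0–9): 0.06028/0.00833333 → 7, 0.01992/0.00416667 → 4; chars 74.

RA98rx74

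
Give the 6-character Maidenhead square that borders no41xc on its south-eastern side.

NO51ab

Longitude subsquare x = 23; +1 → 24, wraps to 0 = a, carry into square.
Longitude square 4; +1 → 5.
Latitude subsquare c = 2; −1 → 1 = b.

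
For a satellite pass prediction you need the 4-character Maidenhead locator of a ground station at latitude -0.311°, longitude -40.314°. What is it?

Shift to the Maidenhead origin (180°W, 90°S): lon 139.69, lat 89.69.
Field: lon ⌊139.69/20⌋ = 6 → G; lat ⌊89.69/10⌋ = 8 → I.
Square: lon ⌊19.69/2⌋ = 9; lat ⌊9.69/1⌋ = 9.

GI99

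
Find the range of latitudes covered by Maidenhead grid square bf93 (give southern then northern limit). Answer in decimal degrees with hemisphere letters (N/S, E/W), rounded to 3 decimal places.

Field B=1, F=5: +1·20° lon, +5·10° lat → SW at lon -160°, lat -40°.
Square 9, 3: +9·2° lon, +3·1° lat → SW at lon -142°, lat -37°.
Cell spans 2° lon × 1° lat.
south 37.000° S, north 36.000° S.

37.000° S, 36.000° S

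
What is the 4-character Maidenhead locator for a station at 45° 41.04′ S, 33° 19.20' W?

HE34

Offset from 180°W / 90°S: lon 146.68°, lat 44.32°.
Field (20°×10°, letters A–R): 146.68/20 → 7 → H, 44.32/10 → 4 → E; chars HE.
Square (2°×1°, digits 0–9): 6.68/2 → 3, 4.32/1 → 4; chars 34.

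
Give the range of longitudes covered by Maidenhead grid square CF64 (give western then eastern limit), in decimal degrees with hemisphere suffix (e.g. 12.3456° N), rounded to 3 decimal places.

Field C=2, F=5: +2·20° lon, +5·10° lat → SW at lon -140°, lat -40°.
Square 6, 4: +6·2° lon, +4·1° lat → SW at lon -128°, lat -36°.
Cell spans 2° lon × 1° lat.
west 128.000° W, east 126.000° W.

128.000° W, 126.000° W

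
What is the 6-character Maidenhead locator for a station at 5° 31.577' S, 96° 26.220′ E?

Shift to the Maidenhead origin (180°W, 90°S): lon 276.4370, lat 84.4737.
Field (20°×10°, letters A–R): lon ⌊276.4370/20⌋ = 13 → N; lat ⌊84.4737/10⌋ = 8 → I.
Square (2°×1°, digits 0–9): lon ⌊16.4370/2⌋ = 8; lat ⌊4.4737/1⌋ = 4.
Subsquare (5′×2.5′, letters a–x): lon ⌊0.4370/0.0833333⌋ = 5 → f; lat ⌊0.4737/0.0416667⌋ = 11 → l.

NI84fl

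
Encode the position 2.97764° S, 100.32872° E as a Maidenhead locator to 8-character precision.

Add 180° to longitude and 90° to latitude: 280.32872, 87.02236.
Field: 280.32872/20 → 14 → O, 87.02236/10 → 8 → I; chars OI.
Square: 0.32872/2 → 0, 7.02236/1 → 7; chars 07.
Subsquare: 0.32872/0.0833333 → 3 → d, 0.02236/0.0416667 → 0 → a; chars da.
Extended square: 0.07872/0.00833333 → 9, 0.02236/0.00416667 → 5; chars 95.

OI07da95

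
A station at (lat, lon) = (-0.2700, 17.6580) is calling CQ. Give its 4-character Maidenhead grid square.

JI89

Shift to the Maidenhead origin (180°W, 90°S): lon 197.66, lat 89.73.
Field: lon ⌊197.66/20⌋ = 9 → J; lat ⌊89.73/10⌋ = 8 → I.
Square: lon ⌊17.66/2⌋ = 8; lat ⌊9.73/1⌋ = 9.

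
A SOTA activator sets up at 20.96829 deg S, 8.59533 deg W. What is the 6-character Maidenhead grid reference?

IG59qa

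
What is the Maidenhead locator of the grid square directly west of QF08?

Longitude square 0; −1 → -1, wraps to 9, carry into field.
Longitude field Q = 16; −1 → 15 = P.
The latitude characters are unchanged.

PF98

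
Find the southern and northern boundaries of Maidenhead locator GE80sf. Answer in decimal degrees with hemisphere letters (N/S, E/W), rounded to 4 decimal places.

49.7917° S, 49.7500° S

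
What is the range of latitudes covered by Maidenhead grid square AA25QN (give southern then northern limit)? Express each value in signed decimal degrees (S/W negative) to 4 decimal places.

-84.4583, -84.4167

Field A=0, A=0: +0·20° lon, +0·10° lat → SW at lon -180°, lat -90°.
Square 2, 5: +2·2° lon, +5·1° lat → SW at lon -176°, lat -85°.
Subsquare q=16, n=13: +16·0.0833333° lon, +13·0.0416667° lat → SW at lon -174.667°, lat -84.4583°.
Cell spans 0.0833333° lon × 0.0416667° lat.
south -84.4583, north -84.4167.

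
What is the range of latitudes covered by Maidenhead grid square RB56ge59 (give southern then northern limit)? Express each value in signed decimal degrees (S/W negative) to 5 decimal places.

Field R=17, B=1: +17·20° lon, +1·10° lat → SW at lon 160°, lat -80°.
Square 5, 6: +5·2° lon, +6·1° lat → SW at lon 170°, lat -74°.
Subsquare g=6, e=4: +6·0.0833333° lon, +4·0.0416667° lat → SW at lon 170.5°, lat -73.8333°.
Extended square 5, 9: +5·0.00833333° lon, +9·0.00416667° lat → SW at lon 170.542°, lat -73.7958°.
Cell spans 0.00833333° lon × 0.00416667° lat.
south -73.79583, north -73.79167.

-73.79583, -73.79167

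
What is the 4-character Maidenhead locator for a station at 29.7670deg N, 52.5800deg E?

LL69

Offset from 180°W / 90°S: lon 232.58°, lat 119.77°.
Field: 232.58/20 → 11 → L, 119.77/10 → 11 → L; chars LL.
Square: 12.58/2 → 6, 9.77/1 → 9; chars 69.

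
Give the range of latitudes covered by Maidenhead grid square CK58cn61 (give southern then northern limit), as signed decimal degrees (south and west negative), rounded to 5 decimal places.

Field C=2, K=10: +2·20° lon, +10·10° lat → SW at lon -140°, lat 10°.
Square 5, 8: +5·2° lon, +8·1° lat → SW at lon -130°, lat 18°.
Subsquare c=2, n=13: +2·0.0833333° lon, +13·0.0416667° lat → SW at lon -129.833°, lat 18.5417°.
Extended square 6, 1: +6·0.00833333° lon, +1·0.00416667° lat → SW at lon -129.783°, lat 18.5458°.
Cell spans 0.00833333° lon × 0.00416667° lat.
south 18.54583, north 18.55000.

18.54583, 18.55000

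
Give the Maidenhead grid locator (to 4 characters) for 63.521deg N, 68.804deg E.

Add 180° to longitude and 90° to latitude: 248.80, 153.52.
Field: lon ⌊248.80/20⌋ = 12 → M; lat ⌊153.52/10⌋ = 15 → P.
Square: lon ⌊8.80/2⌋ = 4; lat ⌊3.52/1⌋ = 3.

MP43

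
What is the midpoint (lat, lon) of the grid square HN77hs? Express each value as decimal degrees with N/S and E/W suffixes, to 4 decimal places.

Field H=7, N=13: +7·20° lon, +13·10° lat → SW at lon -40°, lat 40°.
Square 7, 7: +7·2° lon, +7·1° lat → SW at lon -26°, lat 47°.
Subsquare h=7, s=18: +7·0.0833333° lon, +18·0.0416667° lat → SW at lon -25.4167°, lat 47.75°.
Cell spans 0.0833333° lon × 0.0416667° lat. Centre is SW corner plus half of each.
latitude 47.7708° N, longitude 25.3750° W.

47.7708° N, 25.3750° W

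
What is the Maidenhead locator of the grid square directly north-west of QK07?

Longitude square 0; −1 → -1, wraps to 9, carry into field.
Longitude field Q = 16; −1 → 15 = P.
Latitude square 7; +1 → 8.

PK98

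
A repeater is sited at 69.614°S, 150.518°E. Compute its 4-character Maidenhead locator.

Offset from 180°W / 90°S: lon 330.52°, lat 20.39°.
Field: lon ⌊330.52/20⌋ = 16 → Q; lat ⌊20.39/10⌋ = 2 → C.
Square: lon ⌊10.52/2⌋ = 5; lat ⌊0.39/1⌋ = 0.

QC50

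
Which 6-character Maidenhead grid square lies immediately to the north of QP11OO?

QP11op

Latitude subsquare o = 14; +1 → 15 = p.
The longitude characters are unchanged.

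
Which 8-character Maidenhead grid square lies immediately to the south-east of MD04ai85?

Longitude extended square 8; +1 → 9.
Latitude extended square 5; −1 → 4.

MD04ai94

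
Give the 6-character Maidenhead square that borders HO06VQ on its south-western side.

Longitude subsquare v = 21; −1 → 20 = u.
Latitude subsquare q = 16; −1 → 15 = p.

HO06up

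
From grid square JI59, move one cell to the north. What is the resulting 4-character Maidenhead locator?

JJ50

Latitude square 9; +1 → 10, wraps to 0, carry into field.
Latitude field I = 8; +1 → 9 = J.
The longitude characters are unchanged.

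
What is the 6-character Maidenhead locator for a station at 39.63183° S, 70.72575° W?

Shift to the Maidenhead origin (180°W, 90°S): lon 109.2742, lat 50.3682.
Field (20°×10°, letters A–R): 109.2742/20 → 5 → F, 50.3682/10 → 5 → F; chars FF.
Square (2°×1°, digits 0–9): 9.2742/2 → 4, 0.3682/1 → 0; chars 40.
Subsquare (5′×2.5′, letters a–x): 1.2742/0.0833333 → 15 → p, 0.3682/0.0416667 → 8 → i; chars pi.

FF40pi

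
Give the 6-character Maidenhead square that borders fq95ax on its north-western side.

Longitude subsquare a = 0; −1 → -1, wraps to 23 = x, carry into square.
Longitude square 9; −1 → 8.
Latitude subsquare x = 23; +1 → 24, wraps to 0 = a, carry into square.
Latitude square 5; +1 → 6.

FQ86xa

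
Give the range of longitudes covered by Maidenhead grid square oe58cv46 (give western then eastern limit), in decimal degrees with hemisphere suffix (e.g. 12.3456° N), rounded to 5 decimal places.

Field O=14, E=4: +14·20° lon, +4·10° lat → SW at lon 100°, lat -50°.
Square 5, 8: +5·2° lon, +8·1° lat → SW at lon 110°, lat -42°.
Subsquare c=2, v=21: +2·0.0833333° lon, +21·0.0416667° lat → SW at lon 110.167°, lat -41.125°.
Extended square 4, 6: +4·0.00833333° lon, +6·0.00416667° lat → SW at lon 110.2°, lat -41.1°.
Cell spans 0.00833333° lon × 0.00416667° lat.
west 110.20000° E, east 110.20833° E.

110.20000° E, 110.20833° E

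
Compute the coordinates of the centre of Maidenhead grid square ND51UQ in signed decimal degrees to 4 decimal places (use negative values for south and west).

Field N=13, D=3: +13·20° lon, +3·10° lat → SW at lon 80°, lat -60°.
Square 5, 1: +5·2° lon, +1·1° lat → SW at lon 90°, lat -59°.
Subsquare u=20, q=16: +20·0.0833333° lon, +16·0.0416667° lat → SW at lon 91.6667°, lat -58.3333°.
Cell spans 0.0833333° lon × 0.0416667° lat. Centre is SW corner plus half of each.
latitude -58.3125, longitude 91.7083.

-58.3125, 91.7083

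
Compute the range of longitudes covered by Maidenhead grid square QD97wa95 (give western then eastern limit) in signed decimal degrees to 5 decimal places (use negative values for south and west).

Field Q=16, D=3: +16·20° lon, +3·10° lat → SW at lon 140°, lat -60°.
Square 9, 7: +9·2° lon, +7·1° lat → SW at lon 158°, lat -53°.
Subsquare w=22, a=0: +22·0.0833333° lon, +0·0.0416667° lat → SW at lon 159.833°, lat -53°.
Extended square 9, 5: +9·0.00833333° lon, +5·0.00416667° lat → SW at lon 159.908°, lat -52.9792°.
Cell spans 0.00833333° lon × 0.00416667° lat.
west 159.90833, east 159.91667.

159.90833, 159.91667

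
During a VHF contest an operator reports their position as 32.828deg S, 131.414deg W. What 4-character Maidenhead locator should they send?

Offset from 180°W / 90°S: lon 48.59°, lat 57.17°.
Field: lon ⌊48.59/20⌋ = 2 → C; lat ⌊57.17/10⌋ = 5 → F.
Square: lon ⌊8.59/2⌋ = 4; lat ⌊7.17/1⌋ = 7.

CF47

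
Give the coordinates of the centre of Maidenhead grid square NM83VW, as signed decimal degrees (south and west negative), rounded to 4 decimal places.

33.9375, 97.7917

Field N=13, M=12: +13·20° lon, +12·10° lat → SW at lon 80°, lat 30°.
Square 8, 3: +8·2° lon, +3·1° lat → SW at lon 96°, lat 33°.
Subsquare v=21, w=22: +21·0.0833333° lon, +22·0.0416667° lat → SW at lon 97.75°, lat 33.9167°.
Cell spans 0.0833333° lon × 0.0416667° lat. Centre is SW corner plus half of each.
latitude 33.9375, longitude 97.7917.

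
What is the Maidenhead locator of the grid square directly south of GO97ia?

GO96ix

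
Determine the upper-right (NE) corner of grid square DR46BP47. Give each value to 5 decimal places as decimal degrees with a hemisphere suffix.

86.65833° N, 111.87500° W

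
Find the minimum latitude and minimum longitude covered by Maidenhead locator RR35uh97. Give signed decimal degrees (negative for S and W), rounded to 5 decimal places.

Field R=17, R=17: +17·20° lon, +17·10° lat → SW at lon 160°, lat 80°.
Square 3, 5: +3·2° lon, +5·1° lat → SW at lon 166°, lat 85°.
Subsquare u=20, h=7: +20·0.0833333° lon, +7·0.0416667° lat → SW at lon 167.667°, lat 85.2917°.
Extended square 9, 7: +9·0.00833333° lon, +7·0.00416667° lat → SW at lon 167.742°, lat 85.3208°.
latitude 85.32083, longitude 167.74167.

85.32083, 167.74167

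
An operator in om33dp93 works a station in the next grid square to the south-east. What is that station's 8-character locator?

OM33ep02

Longitude extended square 9; +1 → 10, wraps to 0, carry into subsquare.
Longitude subsquare d = 3; +1 → 4 = e.
Latitude extended square 3; −1 → 2.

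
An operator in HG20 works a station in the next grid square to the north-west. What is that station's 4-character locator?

HG11

Longitude square 2; −1 → 1.
Latitude square 0; +1 → 1.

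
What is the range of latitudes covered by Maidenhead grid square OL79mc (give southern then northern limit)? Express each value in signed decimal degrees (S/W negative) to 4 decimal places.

29.0833, 29.1250

Field O=14, L=11: +14·20° lon, +11·10° lat → SW at lon 100°, lat 20°.
Square 7, 9: +7·2° lon, +9·1° lat → SW at lon 114°, lat 29°.
Subsquare m=12, c=2: +12·0.0833333° lon, +2·0.0416667° lat → SW at lon 115°, lat 29.0833°.
Cell spans 0.0833333° lon × 0.0416667° lat.
south 29.0833, north 29.1250.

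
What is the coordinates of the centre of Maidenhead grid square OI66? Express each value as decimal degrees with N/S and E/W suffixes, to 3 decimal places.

Field O=14, I=8: +14·20° lon, +8·10° lat → SW at lon 100°, lat -10°.
Square 6, 6: +6·2° lon, +6·1° lat → SW at lon 112°, lat -4°.
Cell spans 2° lon × 1° lat. Centre is SW corner plus half of each.
latitude 3.500° S, longitude 113.000° E.

3.500° S, 113.000° E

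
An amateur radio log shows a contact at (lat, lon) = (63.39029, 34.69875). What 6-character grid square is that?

Add 180° to longitude and 90° to latitude: 214.6987, 153.3903.
Field: 214.6987/20 → 10 → K, 153.3903/10 → 15 → P; chars KP.
Square: 14.6987/2 → 7, 3.3903/1 → 3; chars 73.
Subsquare: 0.6987/0.0833333 → 8 → i, 0.3903/0.0416667 → 9 → j; chars ij.

KP73ij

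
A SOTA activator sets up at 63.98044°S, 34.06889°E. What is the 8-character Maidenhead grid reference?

Add 180° to longitude and 90° to latitude: 214.06889, 26.01956.
Field (20°×10°, letters A–R): lon ⌊214.06889/20⌋ = 10 → K; lat ⌊26.01956/10⌋ = 2 → C.
Square (2°×1°, digits 0–9): lon ⌊14.06889/2⌋ = 7; lat ⌊6.01956/1⌋ = 6.
Subsquare (5′×2.5′, letters a–x): lon ⌊0.06889/0.0833333⌋ = 0 → a; lat ⌊0.01956/0.0416667⌋ = 0 → a.
Extended square (30″×15″, digits 0–9): lon ⌊0.06889/0.00833333⌋ = 8; lat ⌊0.01956/0.00416667⌋ = 4.

KC76aa84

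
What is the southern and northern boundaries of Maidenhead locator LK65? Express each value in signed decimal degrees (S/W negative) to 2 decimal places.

15.00, 16.00

Field L=11, K=10: +11·20° lon, +10·10° lat → SW at lon 40°, lat 10°.
Square 6, 5: +6·2° lon, +5·1° lat → SW at lon 52°, lat 15°.
Cell spans 2° lon × 1° lat.
south 15.00, north 16.00.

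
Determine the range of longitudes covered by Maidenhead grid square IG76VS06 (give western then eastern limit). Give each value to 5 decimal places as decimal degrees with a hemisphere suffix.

4.25000° W, 4.24167° W

Field I=8, G=6: +8·20° lon, +6·10° lat → SW at lon -20°, lat -30°.
Square 7, 6: +7·2° lon, +6·1° lat → SW at lon -6°, lat -24°.
Subsquare v=21, s=18: +21·0.0833333° lon, +18·0.0416667° lat → SW at lon -4.25°, lat -23.25°.
Extended square 0, 6: +0·0.00833333° lon, +6·0.00416667° lat → SW at lon -4.25°, lat -23.225°.
Cell spans 0.00833333° lon × 0.00416667° lat.
west 4.25000° W, east 4.24167° W.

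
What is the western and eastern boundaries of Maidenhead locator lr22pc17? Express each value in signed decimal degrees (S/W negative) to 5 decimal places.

45.25833, 45.26667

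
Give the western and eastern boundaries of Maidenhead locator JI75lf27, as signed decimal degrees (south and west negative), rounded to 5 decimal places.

14.93333, 14.94167

Field J=9, I=8: +9·20° lon, +8·10° lat → SW at lon 0°, lat -10°.
Square 7, 5: +7·2° lon, +5·1° lat → SW at lon 14°, lat -5°.
Subsquare l=11, f=5: +11·0.0833333° lon, +5·0.0416667° lat → SW at lon 14.9167°, lat -4.79167°.
Extended square 2, 7: +2·0.00833333° lon, +7·0.00416667° lat → SW at lon 14.9333°, lat -4.7625°.
Cell spans 0.00833333° lon × 0.00416667° lat.
west 14.93333, east 14.94167.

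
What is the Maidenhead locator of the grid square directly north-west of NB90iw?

Longitude subsquare i = 8; −1 → 7 = h.
Latitude subsquare w = 22; +1 → 23 = x.

NB90hx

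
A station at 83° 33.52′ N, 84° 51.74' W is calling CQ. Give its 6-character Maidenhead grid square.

Add 180° to longitude and 90° to latitude: 95.1377, 173.5587.
Field: lon ⌊95.1377/20⌋ = 4 → E; lat ⌊173.5587/10⌋ = 17 → R.
Square: lon ⌊15.1377/2⌋ = 7; lat ⌊3.5587/1⌋ = 3.
Subsquare: lon ⌊1.1377/0.0833333⌋ = 13 → n; lat ⌊0.5587/0.0416667⌋ = 13 → n.

ER73nn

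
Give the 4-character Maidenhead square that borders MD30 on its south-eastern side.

Longitude square 3; +1 → 4.
Latitude square 0; −1 → -1, wraps to 9, carry into field.
Latitude field D = 3; −1 → 2 = C.

MC49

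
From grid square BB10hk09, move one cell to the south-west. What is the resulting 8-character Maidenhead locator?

Longitude extended square 0; −1 → -1, wraps to 9, carry into subsquare.
Longitude subsquare h = 7; −1 → 6 = g.
Latitude extended square 9; −1 → 8.

BB10gk98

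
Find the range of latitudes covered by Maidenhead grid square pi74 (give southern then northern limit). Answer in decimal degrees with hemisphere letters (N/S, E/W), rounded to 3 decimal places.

Field P=15, I=8: +15·20° lon, +8·10° lat → SW at lon 120°, lat -10°.
Square 7, 4: +7·2° lon, +4·1° lat → SW at lon 134°, lat -6°.
Cell spans 2° lon × 1° lat.
south 6.000° S, north 5.000° S.

6.000° S, 5.000° S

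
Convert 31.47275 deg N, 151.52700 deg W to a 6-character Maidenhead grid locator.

Add 180° to longitude and 90° to latitude: 28.4730, 121.4728.
Field: 28.4730/20 → 1 → B, 121.4728/10 → 12 → M; chars BM.
Square: 8.4730/2 → 4, 1.4728/1 → 1; chars 41.
Subsquare: 0.4730/0.0833333 → 5 → f, 0.4728/0.0416667 → 11 → l; chars fl.

BM41fl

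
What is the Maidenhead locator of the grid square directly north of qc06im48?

QC06im49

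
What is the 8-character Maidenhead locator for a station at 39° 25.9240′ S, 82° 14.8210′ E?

Add 180° to longitude and 90° to latitude: 262.24702, 50.56793.
Field: 262.24702/20 → 13 → N, 50.56793/10 → 5 → F; chars NF.
Square: 2.24702/2 → 1, 0.56793/1 → 0; chars 10.
Subsquare: 0.24702/0.0833333 → 2 → c, 0.56793/0.0416667 → 13 → n; chars cn.
Extended square: 0.08035/0.00833333 → 9, 0.02627/0.00416667 → 6; chars 96.

NF10cn96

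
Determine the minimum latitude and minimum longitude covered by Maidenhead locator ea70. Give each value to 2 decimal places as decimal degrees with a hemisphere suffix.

90.00° S, 86.00° W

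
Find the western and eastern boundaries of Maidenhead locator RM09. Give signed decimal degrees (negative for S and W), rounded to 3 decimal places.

160.000, 162.000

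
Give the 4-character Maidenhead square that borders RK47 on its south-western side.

Longitude square 4; −1 → 3.
Latitude square 7; −1 → 6.

RK36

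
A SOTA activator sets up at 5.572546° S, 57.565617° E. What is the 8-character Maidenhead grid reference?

Add 180° to longitude and 90° to latitude: 237.56562, 84.42745.
Field: lon ⌊237.56562/20⌋ = 11 → L; lat ⌊84.42745/10⌋ = 8 → I.
Square: lon ⌊17.56562/2⌋ = 8; lat ⌊4.42745/1⌋ = 4.
Subsquare: lon ⌊1.56562/0.0833333⌋ = 18 → s; lat ⌊0.42745/0.0416667⌋ = 10 → k.
Extended square: lon ⌊0.06562/0.00833333⌋ = 7; lat ⌊0.01079/0.00416667⌋ = 2.

LI84sk72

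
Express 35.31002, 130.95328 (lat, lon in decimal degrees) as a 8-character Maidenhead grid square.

Offset from 180°W / 90°S: lon 310.95328°, lat 125.31002°.
Field: 310.95328/20 → 15 → P, 125.31002/10 → 12 → M; chars PM.
Square: 10.95328/2 → 5, 5.31002/1 → 5; chars 55.
Subsquare: 0.95328/0.0833333 → 11 → l, 0.31002/0.0416667 → 7 → h; chars lh.
Extended square: 0.03661/0.00833333 → 4, 0.01835/0.00416667 → 4; chars 44.

PM55lh44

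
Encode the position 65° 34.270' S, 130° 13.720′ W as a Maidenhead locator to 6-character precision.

CC44vk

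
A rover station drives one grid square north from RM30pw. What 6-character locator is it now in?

RM30px

Latitude subsquare w = 22; +1 → 23 = x.
The longitude characters are unchanged.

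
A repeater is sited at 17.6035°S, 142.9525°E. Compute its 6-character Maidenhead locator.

QH12lj

Shift to the Maidenhead origin (180°W, 90°S): lon 322.9525, lat 72.3965.
Field (20°×10°, letters A–R): 322.9525/20 → 16 → Q, 72.3965/10 → 7 → H; chars QH.
Square (2°×1°, digits 0–9): 2.9525/2 → 1, 2.3965/1 → 2; chars 12.
Subsquare (5′×2.5′, letters a–x): 0.9525/0.0833333 → 11 → l, 0.3965/0.0416667 → 9 → j; chars lj.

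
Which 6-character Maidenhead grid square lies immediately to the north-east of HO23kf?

HO23lg

Longitude subsquare k = 10; +1 → 11 = l.
Latitude subsquare f = 5; +1 → 6 = g.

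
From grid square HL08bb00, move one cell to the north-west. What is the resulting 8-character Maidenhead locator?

Longitude extended square 0; −1 → -1, wraps to 9, carry into subsquare.
Longitude subsquare b = 1; −1 → 0 = a.
Latitude extended square 0; +1 → 1.

HL08ab91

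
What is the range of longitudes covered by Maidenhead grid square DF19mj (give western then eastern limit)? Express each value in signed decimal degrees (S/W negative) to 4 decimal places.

-117.0000, -116.9167

Field D=3, F=5: +3·20° lon, +5·10° lat → SW at lon -120°, lat -40°.
Square 1, 9: +1·2° lon, +9·1° lat → SW at lon -118°, lat -31°.
Subsquare m=12, j=9: +12·0.0833333° lon, +9·0.0416667° lat → SW at lon -117°, lat -30.625°.
Cell spans 0.0833333° lon × 0.0416667° lat.
west -117.0000, east -116.9167.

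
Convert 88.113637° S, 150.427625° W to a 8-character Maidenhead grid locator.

Offset from 180°W / 90°S: lon 29.57237°, lat 1.88636°.
Field: lon ⌊29.57237/20⌋ = 1 → B; lat ⌊1.88636/10⌋ = 0 → A.
Square: lon ⌊9.57237/2⌋ = 4; lat ⌊1.88636/1⌋ = 1.
Subsquare: lon ⌊1.57237/0.0833333⌋ = 18 → s; lat ⌊0.88636/0.0416667⌋ = 21 → v.
Extended square: lon ⌊0.07237/0.00833333⌋ = 8; lat ⌊0.01136/0.00416667⌋ = 2.

BA41sv82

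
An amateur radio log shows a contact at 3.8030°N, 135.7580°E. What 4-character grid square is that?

PJ73

Add 180° to longitude and 90° to latitude: 315.76, 93.80.
Field: 315.76/20 → 15 → P, 93.80/10 → 9 → J; chars PJ.
Square: 15.76/2 → 7, 3.80/1 → 3; chars 73.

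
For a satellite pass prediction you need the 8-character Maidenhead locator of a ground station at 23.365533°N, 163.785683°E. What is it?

RL13vi47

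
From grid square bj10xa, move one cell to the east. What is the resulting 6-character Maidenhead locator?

BJ20aa

Longitude subsquare x = 23; +1 → 24, wraps to 0 = a, carry into square.
Longitude square 1; +1 → 2.
The latitude characters are unchanged.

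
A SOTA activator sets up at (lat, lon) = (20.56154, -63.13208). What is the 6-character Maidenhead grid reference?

Offset from 180°W / 90°S: lon 116.8679°, lat 110.5615°.
Field (20°×10°, letters A–R): lon ⌊116.8679/20⌋ = 5 → F; lat ⌊110.5615/10⌋ = 11 → L.
Square (2°×1°, digits 0–9): lon ⌊16.8679/2⌋ = 8; lat ⌊0.5615/1⌋ = 0.
Subsquare (5′×2.5′, letters a–x): lon ⌊0.8679/0.0833333⌋ = 10 → k; lat ⌊0.5615/0.0416667⌋ = 13 → n.

FL80kn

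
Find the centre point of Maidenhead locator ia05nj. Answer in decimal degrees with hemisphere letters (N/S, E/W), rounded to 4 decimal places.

Field I=8, A=0: +8·20° lon, +0·10° lat → SW at lon -20°, lat -90°.
Square 0, 5: +0·2° lon, +5·1° lat → SW at lon -20°, lat -85°.
Subsquare n=13, j=9: +13·0.0833333° lon, +9·0.0416667° lat → SW at lon -18.9167°, lat -84.625°.
Cell spans 0.0833333° lon × 0.0416667° lat. Centre is SW corner plus half of each.
latitude 84.6042° S, longitude 18.8750° W.

84.6042° S, 18.8750° W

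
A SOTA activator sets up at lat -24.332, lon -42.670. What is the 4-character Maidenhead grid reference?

GG85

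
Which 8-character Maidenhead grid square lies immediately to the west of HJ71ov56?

HJ71ov46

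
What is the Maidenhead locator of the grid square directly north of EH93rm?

EH93rn

Latitude subsquare m = 12; +1 → 13 = n.
The longitude characters are unchanged.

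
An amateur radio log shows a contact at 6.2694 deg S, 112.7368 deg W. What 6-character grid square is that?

Shift to the Maidenhead origin (180°W, 90°S): lon 67.2632, lat 83.7306.
Field: lon ⌊67.2632/20⌋ = 3 → D; lat ⌊83.7306/10⌋ = 8 → I.
Square: lon ⌊7.2632/2⌋ = 3; lat ⌊3.7306/1⌋ = 3.
Subsquare: lon ⌊1.2632/0.0833333⌋ = 15 → p; lat ⌊0.7306/0.0416667⌋ = 17 → r.

DI33pr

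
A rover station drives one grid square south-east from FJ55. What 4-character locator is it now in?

FJ64

Longitude square 5; +1 → 6.
Latitude square 5; −1 → 4.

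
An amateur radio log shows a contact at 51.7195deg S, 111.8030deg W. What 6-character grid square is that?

DD48cg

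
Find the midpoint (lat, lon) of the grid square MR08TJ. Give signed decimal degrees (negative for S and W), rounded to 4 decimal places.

Field M=12, R=17: +12·20° lon, +17·10° lat → SW at lon 60°, lat 80°.
Square 0, 8: +0·2° lon, +8·1° lat → SW at lon 60°, lat 88°.
Subsquare t=19, j=9: +19·0.0833333° lon, +9·0.0416667° lat → SW at lon 61.5833°, lat 88.375°.
Cell spans 0.0833333° lon × 0.0416667° lat. Centre is SW corner plus half of each.
latitude 88.3958, longitude 61.6250.

88.3958, 61.6250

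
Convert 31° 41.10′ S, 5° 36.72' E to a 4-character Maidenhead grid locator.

JF28

Shift to the Maidenhead origin (180°W, 90°S): lon 185.61, lat 58.31.
Field: lon ⌊185.61/20⌋ = 9 → J; lat ⌊58.31/10⌋ = 5 → F.
Square: lon ⌊5.61/2⌋ = 2; lat ⌊8.31/1⌋ = 8.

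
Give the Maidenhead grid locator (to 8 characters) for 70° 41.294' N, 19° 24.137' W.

Add 180° to longitude and 90° to latitude: 160.59772, 160.68823.
Field (20°×10°, letters A–R): 160.59772/20 → 8 → I, 160.68823/10 → 16 → Q; chars IQ.
Square (2°×1°, digits 0–9): 0.59772/2 → 0, 0.68823/1 → 0; chars 00.
Subsquare (5′×2.5′, letters a–x): 0.59772/0.0833333 → 7 → h, 0.68823/0.0416667 → 16 → q; chars hq.
Extended square (30″×15″, digits 0–9): 0.01438/0.00833333 → 1, 0.02157/0.00416667 → 5; chars 15.

IQ00hq15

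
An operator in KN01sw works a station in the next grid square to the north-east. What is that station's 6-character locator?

KN01tx

Longitude subsquare s = 18; +1 → 19 = t.
Latitude subsquare w = 22; +1 → 23 = x.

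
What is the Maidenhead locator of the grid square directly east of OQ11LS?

Longitude subsquare l = 11; +1 → 12 = m.
The latitude characters are unchanged.

OQ11ms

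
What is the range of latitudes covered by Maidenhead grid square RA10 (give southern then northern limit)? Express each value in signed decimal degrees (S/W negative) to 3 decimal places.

-90.000, -89.000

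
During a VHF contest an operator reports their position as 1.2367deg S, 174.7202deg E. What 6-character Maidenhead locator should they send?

RI78is

Offset from 180°W / 90°S: lon 354.7202°, lat 88.7633°.
Field (20°×10°, letters A–R): lon ⌊354.7202/20⌋ = 17 → R; lat ⌊88.7633/10⌋ = 8 → I.
Square (2°×1°, digits 0–9): lon ⌊14.7202/2⌋ = 7; lat ⌊8.7633/1⌋ = 8.
Subsquare (5′×2.5′, letters a–x): lon ⌊0.7202/0.0833333⌋ = 8 → i; lat ⌊0.7633/0.0416667⌋ = 18 → s.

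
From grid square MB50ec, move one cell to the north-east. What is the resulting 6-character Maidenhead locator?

MB50fd

Longitude subsquare e = 4; +1 → 5 = f.
Latitude subsquare c = 2; +1 → 3 = d.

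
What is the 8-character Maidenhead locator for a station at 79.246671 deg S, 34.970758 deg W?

HB20ms30

Offset from 180°W / 90°S: lon 145.02924°, lat 10.75333°.
Field: 145.02924/20 → 7 → H, 10.75333/10 → 1 → B; chars HB.
Square: 5.02924/2 → 2, 0.75333/1 → 0; chars 20.
Subsquare: 1.02924/0.0833333 → 12 → m, 0.75333/0.0416667 → 18 → s; chars ms.
Extended square: 0.02924/0.00833333 → 3, 0.00333/0.00416667 → 0; chars 30.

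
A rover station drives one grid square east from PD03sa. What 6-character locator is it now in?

PD03ta

Longitude subsquare s = 18; +1 → 19 = t.
The latitude characters are unchanged.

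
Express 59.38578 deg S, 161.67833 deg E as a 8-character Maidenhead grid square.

RD00uo17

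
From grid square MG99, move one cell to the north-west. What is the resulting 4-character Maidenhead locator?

MH80

Longitude square 9; −1 → 8.
Latitude square 9; +1 → 10, wraps to 0, carry into field.
Latitude field G = 6; +1 → 7 = H.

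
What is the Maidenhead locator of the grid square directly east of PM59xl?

PM69al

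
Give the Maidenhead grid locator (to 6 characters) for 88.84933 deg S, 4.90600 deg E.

JA21kd

Add 180° to longitude and 90° to latitude: 184.9060, 1.1507.
Field: 184.9060/20 → 9 → J, 1.1507/10 → 0 → A; chars JA.
Square: 4.9060/2 → 2, 1.1507/1 → 1; chars 21.
Subsquare: 0.9060/0.0833333 → 10 → k, 0.1507/0.0416667 → 3 → d; chars kd.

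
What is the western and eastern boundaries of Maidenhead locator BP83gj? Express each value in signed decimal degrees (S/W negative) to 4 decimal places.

Field B=1, P=15: +1·20° lon, +15·10° lat → SW at lon -160°, lat 60°.
Square 8, 3: +8·2° lon, +3·1° lat → SW at lon -144°, lat 63°.
Subsquare g=6, j=9: +6·0.0833333° lon, +9·0.0416667° lat → SW at lon -143.5°, lat 63.375°.
Cell spans 0.0833333° lon × 0.0416667° lat.
west -143.5000, east -143.4167.

-143.5000, -143.4167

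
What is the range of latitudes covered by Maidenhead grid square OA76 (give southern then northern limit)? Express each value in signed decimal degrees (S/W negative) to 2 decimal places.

-84.00, -83.00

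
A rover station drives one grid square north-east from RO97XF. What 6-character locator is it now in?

AO07ag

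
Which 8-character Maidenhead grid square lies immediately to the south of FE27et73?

Latitude extended square 3; −1 → 2.
The longitude characters are unchanged.

FE27et72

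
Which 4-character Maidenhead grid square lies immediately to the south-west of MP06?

Longitude square 0; −1 → -1, wraps to 9, carry into field.
Longitude field M = 12; −1 → 11 = L.
Latitude square 6; −1 → 5.

LP95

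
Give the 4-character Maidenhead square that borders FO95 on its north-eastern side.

GO06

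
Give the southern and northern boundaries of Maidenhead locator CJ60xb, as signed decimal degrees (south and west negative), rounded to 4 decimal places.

Field C=2, J=9: +2·20° lon, +9·10° lat → SW at lon -140°, lat 0°.
Square 6, 0: +6·2° lon, +0·1° lat → SW at lon -128°, lat 0°.
Subsquare x=23, b=1: +23·0.0833333° lon, +1·0.0416667° lat → SW at lon -126.083°, lat 0.0416667°.
Cell spans 0.0833333° lon × 0.0416667° lat.
south 0.0417, north 0.0833.

0.0417, 0.0833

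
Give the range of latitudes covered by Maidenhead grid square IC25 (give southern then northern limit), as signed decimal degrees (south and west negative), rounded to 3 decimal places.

Field I=8, C=2: +8·20° lon, +2·10° lat → SW at lon -20°, lat -70°.
Square 2, 5: +2·2° lon, +5·1° lat → SW at lon -16°, lat -65°.
Cell spans 2° lon × 1° lat.
south -65.000, north -64.000.

-65.000, -64.000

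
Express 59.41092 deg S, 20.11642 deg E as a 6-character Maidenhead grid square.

Shift to the Maidenhead origin (180°W, 90°S): lon 200.1164, lat 30.5891.
Field (20°×10°, letters A–R): 200.1164/20 → 10 → K, 30.5891/10 → 3 → D; chars KD.
Square (2°×1°, digits 0–9): 0.1164/2 → 0, 0.5891/1 → 0; chars 00.
Subsquare (5′×2.5′, letters a–x): 0.1164/0.0833333 → 1 → b, 0.5891/0.0416667 → 14 → o; chars bo.

KD00bo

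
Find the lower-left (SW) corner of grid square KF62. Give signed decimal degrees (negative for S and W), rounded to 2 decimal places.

Field K=10, F=5: +10·20° lon, +5·10° lat → SW at lon 20°, lat -40°.
Square 6, 2: +6·2° lon, +2·1° lat → SW at lon 32°, lat -38°.
latitude -38.00, longitude 32.00.

-38.00, 32.00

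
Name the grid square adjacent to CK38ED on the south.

Latitude subsquare d = 3; −1 → 2 = c.
The longitude characters are unchanged.

CK38ec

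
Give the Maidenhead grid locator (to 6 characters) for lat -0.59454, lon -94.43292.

EI29sj

Shift to the Maidenhead origin (180°W, 90°S): lon 85.5671, lat 89.4055.
Field: 85.5671/20 → 4 → E, 89.4055/10 → 8 → I; chars EI.
Square: 5.5671/2 → 2, 9.4055/1 → 9; chars 29.
Subsquare: 1.5671/0.0833333 → 18 → s, 0.4055/0.0416667 → 9 → j; chars sj.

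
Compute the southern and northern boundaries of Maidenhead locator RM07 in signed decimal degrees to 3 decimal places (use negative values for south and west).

Field R=17, M=12: +17·20° lon, +12·10° lat → SW at lon 160°, lat 30°.
Square 0, 7: +0·2° lon, +7·1° lat → SW at lon 160°, lat 37°.
Cell spans 2° lon × 1° lat.
south 37.000, north 38.000.

37.000, 38.000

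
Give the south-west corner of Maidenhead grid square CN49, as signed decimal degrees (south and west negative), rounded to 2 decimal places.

49.00, -132.00

Field C=2, N=13: +2·20° lon, +13·10° lat → SW at lon -140°, lat 40°.
Square 4, 9: +4·2° lon, +9·1° lat → SW at lon -132°, lat 49°.
latitude 49.00, longitude -132.00.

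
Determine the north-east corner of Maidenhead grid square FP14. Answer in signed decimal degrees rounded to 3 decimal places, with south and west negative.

Field F=5, P=15: +5·20° lon, +15·10° lat → SW at lon -80°, lat 60°.
Square 1, 4: +1·2° lon, +4·1° lat → SW at lon -78°, lat 64°.
Cell spans 2° lon × 1° lat. NE corner is SW corner plus one full cell.
latitude 65.000, longitude -76.000.

65.000, -76.000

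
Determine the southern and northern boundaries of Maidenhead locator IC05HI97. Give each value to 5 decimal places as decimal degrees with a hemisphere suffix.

64.63750° S, 64.63333° S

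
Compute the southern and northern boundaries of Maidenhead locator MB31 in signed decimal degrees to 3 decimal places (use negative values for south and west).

-79.000, -78.000

Field M=12, B=1: +12·20° lon, +1·10° lat → SW at lon 60°, lat -80°.
Square 3, 1: +3·2° lon, +1·1° lat → SW at lon 66°, lat -79°.
Cell spans 2° lon × 1° lat.
south -79.000, north -78.000.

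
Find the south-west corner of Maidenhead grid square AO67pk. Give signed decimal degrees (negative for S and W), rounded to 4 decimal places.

Field A=0, O=14: +0·20° lon, +14·10° lat → SW at lon -180°, lat 50°.
Square 6, 7: +6·2° lon, +7·1° lat → SW at lon -168°, lat 57°.
Subsquare p=15, k=10: +15·0.0833333° lon, +10·0.0416667° lat → SW at lon -166.75°, lat 57.4167°.
latitude 57.4167, longitude -166.7500.

57.4167, -166.7500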